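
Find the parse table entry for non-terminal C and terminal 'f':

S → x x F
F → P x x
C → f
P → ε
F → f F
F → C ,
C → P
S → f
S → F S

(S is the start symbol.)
C → f

To find M[C, 'f'], we find productions for C where 'f' is in the predict set (PREDICT(N → α) = (FIRST(α) \ {ε}) ∪ (FOLLOW(N) if α ⇒* ε)).

Relevant sets:
  FIRST(P) = { ε }
  FOLLOW(C) = { ',' }

C → f: PREDICT = { 'f' }
  'f' is in predict set, so this production goes in M[C, 'f']
C → P: PREDICT = { ',' }

M[C, 'f'] = C → f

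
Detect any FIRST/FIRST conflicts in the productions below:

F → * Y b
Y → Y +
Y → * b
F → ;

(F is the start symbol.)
A FIRST/FIRST conflict occurs when two productions N → α and N → β for the same non-terminal have FIRST(α) ∩ FIRST(β) ≠ ∅ (with ε ∈ FIRST of a nullable right-hand side, so two nullable alternatives also conflict).

FIRST sets of the non-terminals at (or reachable through a nullable prefix from) the front of some alternative:
  FIRST(Y) = { '*' }

Productions for F:
  F → * Y b: FIRST = { '*' }
  F → ;: FIRST = { ';' }
Productions for Y:
  Y → Y +: FIRST = { '*' }
  Y → * b: FIRST = { '*' }

Conflict for Y: Y → Y + and Y → * b
  Overlap: { '*' }

Answer: Yes. Y → Y '+' / Y → '*' b on { '*' }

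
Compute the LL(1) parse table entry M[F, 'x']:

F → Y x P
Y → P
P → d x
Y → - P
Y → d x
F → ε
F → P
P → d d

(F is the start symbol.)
Empty (error entry)

To find M[F, 'x'], we find productions for F where 'x' is in the predict set (PREDICT(N → α) = (FIRST(α) \ {ε}) ∪ (FOLLOW(N) if α ⇒* ε)).

Relevant sets:
  FIRST(Y) = { '-', 'd' }
  FIRST(P) = { 'd' }
  FOLLOW(F) = { $ }

F → Y x P: PREDICT = { '-', 'd' }
F → ε: PREDICT = { $ }
F → P: PREDICT = { 'd' }

M[F, 'x'] is empty (no production applies)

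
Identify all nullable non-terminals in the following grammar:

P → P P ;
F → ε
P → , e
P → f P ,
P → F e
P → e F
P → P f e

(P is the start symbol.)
A non-terminal is nullable if it can derive ε (the empty string): either it has an ε-production, or it has a production whose right-hand side consists entirely of nullable non-terminals.

ε-productions: F → ε
So F is immediately nullable.
No further non-terminal can be added: every production for the remaining non-terminals contains a terminal or a non-nullable non-terminal.
Nullable = { 'F' }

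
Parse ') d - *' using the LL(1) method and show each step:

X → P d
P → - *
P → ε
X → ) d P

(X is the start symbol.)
LL(1) parsing maintains a stack (initially the start symbol over $) and the input. At each step: if the stack top is a terminal, match it against the current input token; if it is a non-terminal N, replace it with the RHS of M[N, lookahead] (the unique production whose predict set contains the lookahead).

Stack is shown with the top on the left.

Stack    Input      Action
--------------------------
X $      ) d - * $  output X → ) d P
) d P $  ) d - * $  match ')'
d P $    d - * $    match 'd'
P $      - * $      output P → - *
- * $    - * $      match '-'
* $      * $        match '*'
$        $          accept

The string is accepted.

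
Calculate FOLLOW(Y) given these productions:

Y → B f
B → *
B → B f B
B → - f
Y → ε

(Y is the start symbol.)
{ $ }

Y is the start symbol, so $ ∈ FOLLOW(Y).
Y does not occur on any right-hand side.

Taking the union: FOLLOW(Y) = { $ }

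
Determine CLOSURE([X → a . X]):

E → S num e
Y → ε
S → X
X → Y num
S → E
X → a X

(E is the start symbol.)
Start with: [X → a . X]
  [X → a . X] has the dot before X: add [X → . Y num], [X → . a X]
  [X → . Y num] has the dot before Y: add [Y → .]
No further items can be added.

CLOSURE = { [X → . Y num], [X → . a X], [X → a . X], [Y → .] }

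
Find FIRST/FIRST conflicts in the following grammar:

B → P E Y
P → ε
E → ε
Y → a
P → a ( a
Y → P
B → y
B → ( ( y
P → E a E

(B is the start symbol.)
A FIRST/FIRST conflict occurs when two productions N → α and N → β for the same non-terminal have FIRST(α) ∩ FIRST(β) ≠ ∅ (with ε ∈ FIRST of a nullable right-hand side, so two nullable alternatives also conflict).

FIRST sets of the non-terminals at (or reachable through a nullable prefix from) the front of some alternative:
  FIRST(P) = { 'a', ε }
  FIRST(E) = { ε }
  FIRST(Y) = { 'a', ε }

Productions for B:
  B → P E Y: FIRST = { 'a', ε }
  B → y: FIRST = { 'y' }
  B → ( ( y: FIRST = { '(' }
Productions for P:
  P → ε: FIRST = { ε }
  P → a ( a: FIRST = { 'a' }
  P → E a E: FIRST = { 'a' }
Productions for Y:
  Y → a: FIRST = { 'a' }
  Y → P: FIRST = { 'a', ε }
E has only one production, so no FIRST/FIRST conflict is possible there.

Conflict for P: P → a ( a and P → E a E
  Overlap: { 'a' }
Conflict for Y: Y → a and Y → P
  Overlap: { 'a' }

Answer: Yes. P → a '(' a / P → E a E on { 'a' }; Y → a / Y → P on { 'a' }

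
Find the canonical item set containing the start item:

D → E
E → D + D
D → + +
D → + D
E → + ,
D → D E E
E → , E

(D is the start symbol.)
{ [D → . + +], [D → . + D], [D → . D E E], [D → . E], [D' → . D], [E → . + ,], [E → . , E], [E → . D + D] }

First, augment the grammar with D' → D
I₀ = CLOSURE({ [D' → . D] }):
  [D' → . D] has the dot before D: add [D → . E], [D → . + +], [D → . + D], [D → . D E E]
  [D → . E] has the dot before E: add [E → . D + D], [E → . + ,], [E → . , E]
No further items can be added.

I₀ = { [D → . + +], [D → . + D], [D → . D E E], [D → . E], [D' → . D], [E → . + ,], [E → . , E], [E → . D + D] }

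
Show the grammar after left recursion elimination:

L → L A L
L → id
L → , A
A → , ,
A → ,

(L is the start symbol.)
L → id L'
L → , A L'
L' → A L L'
L' → ε
A → , ,
A → ,

L is directly left-recursive. The standard transformation for
  A → A α₁ | ... | A α_m | β₁ | ... | β_n
is
  A  → β₁ A' | ... | β_n A'
  A' → α₁ A' | ... | α_m A' | ε

L → id becomes L → id L'
L → , A becomes L → , A L'
L → L A L becomes L' → A L L'
Add L' → ε

Productions for other non-terminals are unchanged:
  A → , ,
  A → ,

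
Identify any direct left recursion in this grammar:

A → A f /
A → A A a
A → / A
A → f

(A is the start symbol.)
Yes, A is left-recursive

Direct left recursion occurs when N → N α for some non-terminal N (the right-hand side begins with the left-hand side itself).

A → A f /: LEFT RECURSIVE (starts with A)
A → A A a: LEFT RECURSIVE (starts with A)
A → / A: starts with '/'
A → f: starts with f

The grammar has direct left recursion on: A.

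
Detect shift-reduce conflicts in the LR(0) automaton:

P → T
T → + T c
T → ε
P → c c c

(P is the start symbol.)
Augment with P' → P and build the canonical LR(0) collection (I0 = CLOSURE({[P' → . P]}), then GOTO on every symbol after a dot until no new states appear). It has 9 states:
  I0: { [P → . T], [P → . c c c], [P' → . P], [T → . + T c], [T → .] }  — shift, reduce
  I1: { [T → + . T c], [T → . + T c], [T → .] }  — shift, reduce
  I2: { [P' → P .] }  — accept
  I3: { [P → T .] }  — reduce
  I4: { [P → c . c c] }  — shift
  I5: { [P → c c . c] }  — shift
  I6: { [P → c c c .] }  — reduce
  I7: { [T → + T . c] }  — shift
  I8: { [T → + T c .] }  — reduce

I0 contains reduce item [T → .] and shift items [P → . c c c], [T → . + T c] — shift-reduce conflict.
I1 contains reduce item [T → .] and shift item [T → . + T c] — shift-reduce conflict.

Answer: Yes — I0: [T → .] vs [P → . c c c]; I1: [T → .] vs [T → . + T c]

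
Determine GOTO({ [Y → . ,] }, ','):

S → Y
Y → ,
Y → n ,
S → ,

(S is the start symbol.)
{ [Y → , .] }

GOTO(I, ',') = CLOSURE({ [A → αX.β] : [A → α.Xβ] ∈ I, X = ',' })

Items with dot before ',', with the dot advanced:
  [Y → . ,] → [Y → , .]
Closure adds nothing (no advanced item has the dot before a non-terminal).

GOTO = { [Y → , .] }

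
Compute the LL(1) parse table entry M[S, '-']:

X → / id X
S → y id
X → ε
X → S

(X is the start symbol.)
To find M[S, '-'], we find productions for S where '-' is in the predict set (PREDICT(N → α) = (FIRST(α) \ {ε}) ∪ (FOLLOW(N) if α ⇒* ε)).

S → y id: PREDICT = { 'y' }

M[S, '-'] is empty (no production applies)

Answer: Empty (error entry)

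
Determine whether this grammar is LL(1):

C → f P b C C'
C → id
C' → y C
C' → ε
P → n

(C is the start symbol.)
A grammar is LL(1) if for each non-terminal N with multiple productions, the predict sets of those productions are pairwise disjoint, where PREDICT(N → α) = (FIRST(α) \ {ε}) ∪ (FOLLOW(N) if α ⇒* ε).

Relevant sets:
  FOLLOW(C') = { $, 'y' }

For C:
  PREDICT(C → f P b C C') = { 'f' }
  PREDICT(C → id) = { 'id' }
For C':
  PREDICT(C' → y C) = { 'y' }
  PREDICT(C' → ε) = { $, 'y' }
P has a single production, so nothing to check there.

Conflict found: Predict set conflict for C': { 'y' }
The grammar is NOT LL(1).

Answer: No. Predict set conflict for C': { 'y' }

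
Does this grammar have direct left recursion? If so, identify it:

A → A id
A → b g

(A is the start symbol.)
Yes, A is left-recursive

A → A id: LEFT RECURSIVE (starts with A)
A → b g: starts with b

The grammar has direct left recursion on: A.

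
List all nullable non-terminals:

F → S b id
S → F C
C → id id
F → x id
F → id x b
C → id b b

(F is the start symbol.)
A non-terminal is nullable if it can derive ε (the empty string): either it has an ε-production, or it has a production whose right-hand side consists entirely of nullable non-terminals.

There are no ε-productions, so no non-terminal can derive ε.
No non-terminals are nullable.

Answer: None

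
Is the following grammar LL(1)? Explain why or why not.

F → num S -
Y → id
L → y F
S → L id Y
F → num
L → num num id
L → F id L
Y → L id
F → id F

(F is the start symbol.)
No. Predict set conflict for F: { 'num' }

A grammar is LL(1) if for each non-terminal N with multiple productions, the predict sets of those productions are pairwise disjoint, where PREDICT(N → α) = (FIRST(α) \ {ε}) ∪ (FOLLOW(N) if α ⇒* ε).

Relevant sets:
  FIRST(L) = { 'id', 'num', 'y' }
  FIRST(F) = { 'id', 'num' }

For F:
  PREDICT(F → num S '-') = { 'num' }
  PREDICT(F → num) = { 'num' }
  PREDICT(F → id F) = { 'id' }
For Y:
  PREDICT(Y → id) = { 'id' }
  PREDICT(Y → L id) = { 'id', 'num', 'y' }
For L:
  PREDICT(L → y F) = { 'y' }
  PREDICT(L → num num id) = { 'num' }
  PREDICT(L → F id L) = { 'id', 'num' }
S has a single production, so nothing to check there.

Conflict found: Predict set conflict for F: { 'num' }
The grammar is NOT LL(1).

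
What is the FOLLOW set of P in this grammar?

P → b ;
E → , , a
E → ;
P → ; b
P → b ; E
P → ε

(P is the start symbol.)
{ $ }

P is the start symbol, so $ ∈ FOLLOW(P).
P does not occur on any right-hand side.

Taking the union: FOLLOW(P) = { $ }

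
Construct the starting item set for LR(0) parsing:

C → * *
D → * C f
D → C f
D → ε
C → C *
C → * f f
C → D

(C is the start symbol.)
First, augment the grammar with C' → C
I₀ = CLOSURE({ [C' → . C] }):
  [C' → . C] has the dot before C: add [C → . * *], [C → . C *], [C → . * f f], [C → . D]
  [C → . D] has the dot before D: add [D → . * C f], [D → . C f], [D → .]
No further items can be added.

I₀ = { [C → . * *], [C → . * f f], [C → . C *], [C → . D], [C' → . C], [D → . * C f], [D → . C f], [D → .] }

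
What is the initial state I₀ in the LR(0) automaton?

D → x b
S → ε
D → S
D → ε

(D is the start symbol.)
First, augment the grammar with D' → D
I₀ = CLOSURE({ [D' → . D] }):
  [D' → . D] has the dot before D: add [D → . x b], [D → . S], [D → .]
  [D → . S] has the dot before S: add [S → .]
No further items can be added.

I₀ = { [D → . S], [D → . x b], [D → .], [D' → . D], [S → .] }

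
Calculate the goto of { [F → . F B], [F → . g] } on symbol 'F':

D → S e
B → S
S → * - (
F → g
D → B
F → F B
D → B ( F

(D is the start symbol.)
{ [B → . S], [F → F . B], [S → . * - (] }

GOTO(I, 'F') = CLOSURE({ [A → αX.β] : [A → α.Xβ] ∈ I, X = 'F' })

Items with dot before 'F', with the dot advanced:
  [F → . F B] → [F → F . B]
Closure of the advanced items:
  [F → F . B] has the dot before B: add [B → . S]
  [B → . S] has the dot before S: add [S → . * - (]

GOTO = { [B → . S], [F → F . B], [S → . * - (] }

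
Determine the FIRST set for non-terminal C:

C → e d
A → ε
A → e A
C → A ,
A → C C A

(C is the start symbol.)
{ ',', 'e' }

FIRST sets of the other non-terminals involved (by the same procedure, iterated to a fixed point):
  FIRST(A) = { ',', 'e', ε }

From C → e d:
  - e is a terminal: add 'e' and stop
From C → A ,:
  - A is a non-terminal: add FIRST(A) \ {ε} = { ',', 'e' }
    A is nullable, so continue to the next symbol
  - ',' is a terminal: add ',' and stop

Collecting: FIRST(C) = { ',', 'e' }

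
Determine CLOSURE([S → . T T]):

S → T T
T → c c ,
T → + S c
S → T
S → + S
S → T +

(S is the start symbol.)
{ [S → . T T], [T → . + S c], [T → . c c ,] }

To compute CLOSURE, for each item [A → α.Bβ] where B is a non-terminal, add [B → .γ] for all productions B → γ; repeat for the newly added items until nothing changes.

Start with: [S → . T T]
  [S → . T T] has the dot before T: add [T → . c c ,], [T → . + S c]
No further items can be added.

CLOSURE = { [S → . T T], [T → . + S c], [T → . c c ,] }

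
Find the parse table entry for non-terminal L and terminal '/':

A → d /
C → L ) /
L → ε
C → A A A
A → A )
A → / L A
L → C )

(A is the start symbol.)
L → ε, L → C )

To find M[L, '/'], we find productions for L where '/' is in the predict set (PREDICT(N → α) = (FIRST(α) \ {ε}) ∪ (FOLLOW(N) if α ⇒* ε)).

Relevant sets:
  FIRST(C) = { ')', '/', 'd' }
  FOLLOW(L) = { ')', '/', 'd' }

L → ε: PREDICT = { ')', '/', 'd' }
  '/' is in predict set, so this production goes in M[L, '/']
L → C ): PREDICT = { ')', '/', 'd' }
  '/' is in predict set, so this production goes in M[L, '/']

M[L, '/'] = L → ε, L → C )  (a multiply-defined cell — the grammar is not LL(1))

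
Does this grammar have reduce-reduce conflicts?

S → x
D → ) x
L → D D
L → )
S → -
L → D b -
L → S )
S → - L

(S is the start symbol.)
Augment with S' → S and build the canonical LR(0) collection (I0 = CLOSURE({[S' → . S]}), then GOTO on every symbol after a dot until no new states appear). It has 14 states:
  I0: { [S → . - L], [S → . -], [S → . x], [S' → . S] }  — shift
  I1: { [D → . ) x], [L → . )], [L → . D D], [L → . D b -], [L → . S )], [S → - . L], [S → - .], [S → . - L], [S → . -], [S → . x] }  — shift, reduce
  I2: { [S' → S .] }  — accept
  I3: { [S → x .] }  — reduce
  I4: { [D → ) . x], [L → ) .] }  — shift, reduce
  I5: { [D → . ) x], [L → D . D], [L → D . b -] }  — shift
  I6: { [S → - L .] }  — reduce
  I7: { [L → S . )] }  — shift
  I8: { [L → S ) .] }  — reduce
  I9: { [D → ) . x] }  — shift
  I10: { [L → D D .] }  — reduce
  I11: { [L → D b . -] }  — shift
  I12: { [L → D b - .] }  — reduce
  I13: { [D → ) x .] }  — reduce

No state contains more than one complete item.

Answer: No reduce-reduce conflicts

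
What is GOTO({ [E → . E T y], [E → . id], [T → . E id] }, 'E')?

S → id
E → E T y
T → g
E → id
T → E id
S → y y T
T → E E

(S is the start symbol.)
{ [E → . E T y], [E → . id], [E → E . T y], [T → . E E], [T → . E id], [T → . g], [T → E . id] }

GOTO(I, 'E') = CLOSURE({ [A → αX.β] : [A → α.Xβ] ∈ I, X = 'E' })

Items with dot before 'E', with the dot advanced:
  [E → . E T y] → [E → E . T y]
  [T → . E id] → [T → E . id]
Closure of the advanced items:
  [E → E . T y] has the dot before T: add [T → . g], [T → . E id], [T → . E E]
  [T → . E id] has the dot before E: add [E → . E T y], [E → . id]

GOTO = { [E → . E T y], [E → . id], [E → E . T y], [T → . E E], [T → . E id], [T → . g], [T → E . id] }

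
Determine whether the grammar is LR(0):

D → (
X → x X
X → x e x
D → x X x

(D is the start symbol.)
Yes, the grammar is LR(0)

A grammar is LR(0) if no state in the canonical LR(0) collection has:
  - both a shift item (dot before a terminal) and a complete item (shift-reduce conflict), or
  - two or more complete items (reduce-reduce conflict; the accept item [D' → D .] counts as a complete item here).

Augment with D' → D and build the canonical LR(0) collection (I0 = CLOSURE({[D' → . D]}), then GOTO on every symbol after a dot until no new states appear). It has 10 states:
  I0: { [D → . (], [D → . x X x], [D' → . D] }  — shift
  I1: { [D → ( .] }  — reduce
  I2: { [D' → D .] }  — accept
  I3: { [D → x . X x], [X → . x X], [X → . x e x] }  — shift
  I4: { [D → x X . x] }  — shift
  I5: { [X → . x X], [X → . x e x], [X → x . X], [X → x . e x] }  — shift
  I6: { [X → x X .] }  — reduce
  I7: { [X → x e . x] }  — shift
  I8: { [X → x e x .] }  — reduce
  I9: { [D → x X x .] }  — reduce

Every state is either a pure shift/goto state or contains exactly one complete item and nothing to shift — no conflicts. The grammar is LR(0).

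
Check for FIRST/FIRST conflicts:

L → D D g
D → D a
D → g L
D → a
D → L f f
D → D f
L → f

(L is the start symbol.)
A FIRST/FIRST conflict occurs when two productions N → α and N → β for the same non-terminal have FIRST(α) ∩ FIRST(β) ≠ ∅ (with ε ∈ FIRST of a nullable right-hand side, so two nullable alternatives also conflict).

FIRST sets of the non-terminals at (or reachable through a nullable prefix from) the front of some alternative:
  FIRST(D) = { 'a', 'f', 'g' }
  FIRST(L) = { 'a', 'f', 'g' }

Productions for L:
  L → D D g: FIRST = { 'a', 'f', 'g' }
  L → f: FIRST = { 'f' }
Productions for D:
  D → D a: FIRST = { 'a', 'f', 'g' }
  D → g L: FIRST = { 'g' }
  D → a: FIRST = { 'a' }
  D → L f f: FIRST = { 'a', 'f', 'g' }
  D → D f: FIRST = { 'a', 'f', 'g' }

Conflict for L: L → D D g and L → f
  Overlap: { 'f' }
Conflict for D: D → D a and D → g L
  Overlap: { 'g' }
Conflict for D: D → D a and D → a
  Overlap: { 'a' }
Conflict for D: D → D a and D → L f f
  Overlap: { 'a', 'f', 'g' }
Conflict for D: D → D a and D → D f
  Overlap: { 'a', 'f', 'g' }
Conflict for D: D → g L and D → L f f
  Overlap: { 'g' }
Conflict for D: D → g L and D → D f
  Overlap: { 'g' }
Conflict for D: D → a and D → L f f
  Overlap: { 'a' }
Conflict for D: D → a and D → D f
  Overlap: { 'a' }
Conflict for D: D → L f f and D → D f
  Overlap: { 'a', 'f', 'g' }

Answer: Yes. L → D D g / L → f on { 'f' }; D → D a / D → g L on { 'g' }; D → D a / D → a on { 'a' }; D → D a / D → L f f on { 'a', 'f', 'g' }; D → D a / D → D f on { 'a', 'f', 'g' }; D → g L / D → L f f on { 'g' }; D → g L / D → D f on { 'g' }; D → a / D → L f f on { 'a' }; D → a / D → D f on { 'a' }; D → L f f / D → D f on { 'a', 'f', 'g' }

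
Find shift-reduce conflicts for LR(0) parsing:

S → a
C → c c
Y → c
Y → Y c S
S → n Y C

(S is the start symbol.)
No shift-reduce conflicts

A shift-reduce conflict occurs when an LR(0) state has both:
  - a complete (reduce) item [A → α .] (dot at the end), and
  - a shift item [B → β . c γ] (dot before a terminal).

Augment with S' → S and build the canonical LR(0) collection (I0 = CLOSURE({[S' → . S]}), then GOTO on every symbol after a dot until no new states appear). It has 10 states:
  I0: { [S → . a], [S → . n Y C], [S' → . S] }  — shift
  I1: { [S' → S .] }  — accept
  I2: { [S → a .] }  — reduce
  I3: { [S → n . Y C], [Y → . Y c S], [Y → . c] }  — shift
  I4: { [C → . c c], [S → n Y . C], [Y → Y . c S] }  — shift
  I5: { [Y → c .] }  — reduce
  I6: { [S → n Y C .] }  — reduce
  I7: { [C → c . c], [S → . a], [S → . n Y C], [Y → Y c . S] }  — shift
  I8: { [Y → Y c S .] }  — reduce
  I9: { [C → c c .] }  — reduce

No state contains both a complete item and a shift item.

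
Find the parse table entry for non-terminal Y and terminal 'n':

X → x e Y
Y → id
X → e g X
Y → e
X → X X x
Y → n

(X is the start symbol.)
To find M[Y, 'n'], we find productions for Y where 'n' is in the predict set (PREDICT(N → α) = (FIRST(α) \ {ε}) ∪ (FOLLOW(N) if α ⇒* ε)).

Y → id: PREDICT = { 'id' }
Y → e: PREDICT = { 'e' }
Y → n: PREDICT = { 'n' }
  'n' is in predict set, so this production goes in M[Y, 'n']

M[Y, 'n'] = Y → n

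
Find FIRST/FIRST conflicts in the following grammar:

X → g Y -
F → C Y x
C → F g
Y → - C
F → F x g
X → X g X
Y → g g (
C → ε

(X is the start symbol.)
A FIRST/FIRST conflict occurs when two productions N → α and N → β for the same non-terminal have FIRST(α) ∩ FIRST(β) ≠ ∅ (with ε ∈ FIRST of a nullable right-hand side, so two nullable alternatives also conflict).

FIRST sets of the non-terminals at (or reachable through a nullable prefix from) the front of some alternative:
  FIRST(X) = { 'g' }
  FIRST(C) = { '-', 'g', ε }
  FIRST(Y) = { '-', 'g' }
  FIRST(F) = { '-', 'g' }

Productions for X:
  X → g Y -: FIRST = { 'g' }
  X → X g X: FIRST = { 'g' }
Productions for F:
  F → C Y x: FIRST = { '-', 'g' }
  F → F x g: FIRST = { '-', 'g' }
Productions for C:
  C → F g: FIRST = { '-', 'g' }
  C → ε: FIRST = { ε }
Productions for Y:
  Y → - C: FIRST = { '-' }
  Y → g g (: FIRST = { 'g' }

Conflict for X: X → g Y - and X → X g X
  Overlap: { 'g' }
Conflict for F: F → C Y x and F → F x g
  Overlap: { '-', 'g' }

Answer: Yes. X → g Y '-' / X → X g X on { 'g' }; F → C Y x / F → F x g on { '-', 'g' }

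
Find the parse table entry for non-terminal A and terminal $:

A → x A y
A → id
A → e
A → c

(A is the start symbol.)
To find M[A, $], we find productions for A where $ is in the predict set (PREDICT(N → α) = (FIRST(α) \ {ε}) ∪ (FOLLOW(N) if α ⇒* ε)).

A → x A y: PREDICT = { 'x' }
A → id: PREDICT = { 'id' }
A → e: PREDICT = { 'e' }
A → c: PREDICT = { 'c' }

M[A, $] is empty (no production applies)

Answer: Empty (error entry)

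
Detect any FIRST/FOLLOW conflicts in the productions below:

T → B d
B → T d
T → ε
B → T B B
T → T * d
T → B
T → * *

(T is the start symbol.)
A FIRST/FOLLOW conflict occurs when a non-terminal N has a nullable alternative N → β (β ⇒* ε) and another alternative N → α with FIRST(α) ∩ FOLLOW(N) ≠ ∅: on such a lookahead the parser cannot decide between expanding α and letting N vanish via β.

Nullable non-terminals: T.
FIRST sets used below: FIRST(B) = { '*', 'd' }, FIRST(T) = { '*', 'd', ε }

T: nullable alternative(s) T → ε; FOLLOW(T) = { $, '*', 'd' }
  T → B d: FIRST \ {ε} = { '*', 'd' } — overlaps FOLLOW(T) on { '*', 'd' }: CONFLICT
  T → ε: FIRST \ {ε} = { } — this is the only nullable alternative, skip
  T → T * d: FIRST \ {ε} = { '*', 'd' } — overlaps FOLLOW(T) on { '*', 'd' }: CONFLICT
  T → B: FIRST \ {ε} = { '*', 'd' } — overlaps FOLLOW(T) on { '*', 'd' }: CONFLICT
  T → * *: FIRST \ {ε} = { '*' } — overlaps FOLLOW(T) on { '*' }: CONFLICT

B has no nullable alternative, so no FIRST/FOLLOW check is needed there.

So the grammar has 4 FIRST/FOLLOW conflicts (marked CONFLICT above).

Answer: Yes. T → B d with FOLLOW(T) on { '*', 'd' }; T → T '*' d with FOLLOW(T) on { '*', 'd' }; T → B with FOLLOW(T) on { '*', 'd' }; T → '*' '*' with FOLLOW(T) on { '*' }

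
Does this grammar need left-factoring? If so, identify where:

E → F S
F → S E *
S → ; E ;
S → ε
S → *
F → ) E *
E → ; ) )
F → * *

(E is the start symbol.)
No, left-factoring is not needed

Left-factoring is needed when two productions for the same non-terminal
share a common prefix on the right-hand side.

Productions for E:
  E → F S
  E → ; ) )
Productions for F:
  F → S E *
  F → ) E *
  F → * *
Productions for S:
  S → ; E ;
  S → ε
  S → *

No common prefixes found.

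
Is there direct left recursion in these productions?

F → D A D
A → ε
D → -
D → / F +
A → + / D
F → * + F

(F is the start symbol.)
Direct left recursion occurs when N → N α for some non-terminal N (the right-hand side begins with the left-hand side itself).

F → D A D: starts with D
A → ε: starts with ε
D → -: starts with '-'
D → / F +: starts with '/'
A → + / D: starts with '+'
F → * + F: starts with '*'

No direct left recursion found.

Answer: No direct left recursion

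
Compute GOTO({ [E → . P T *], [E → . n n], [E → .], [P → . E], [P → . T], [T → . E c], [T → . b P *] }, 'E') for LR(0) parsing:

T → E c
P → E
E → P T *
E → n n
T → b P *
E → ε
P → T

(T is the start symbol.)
{ [P → E .], [T → E . c] }

GOTO(I, 'E') = CLOSURE({ [A → αX.β] : [A → α.Xβ] ∈ I, X = 'E' })

Items with dot before 'E', with the dot advanced:
  [P → . E] → [P → E .]
  [T → . E c] → [T → E . c]
Closure adds nothing (no advanced item has the dot before a non-terminal).

GOTO = { [P → E .], [T → E . c] }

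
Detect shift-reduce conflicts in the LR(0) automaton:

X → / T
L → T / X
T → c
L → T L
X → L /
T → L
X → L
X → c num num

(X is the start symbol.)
A shift-reduce conflict occurs when an LR(0) state has both:
  - a complete (reduce) item [A → α .] (dot at the end), and
  - a shift item [B → β . c γ] (dot before a terminal).

Augment with X' → X and build the canonical LR(0) collection (I0 = CLOSURE({[X' → . X]}), then GOTO on every symbol after a dot until no new states appear). It has 15 states:
  I0: { [L → . T / X], [L → . T L], [T → . L], [T → . c], [X → . / T], [X → . L /], [X → . L], [X → . c num num], [X' → . X] }  — shift
  I1: { [L → . T / X], [L → . T L], [T → . L], [T → . c], [X → / . T] }  — shift
  I2: { [T → L .], [X → L . /], [X → L .] }  — shift, 2 reduces
  I3: { [L → . T / X], [L → . T L], [L → T . / X], [L → T . L], [T → . L], [T → . c] }  — shift
  I4: { [X' → X .] }  — accept
  I5: { [T → c .], [X → c . num num] }  — shift, reduce
  I6: { [X → c num . num] }  — shift
  I7: { [X → c num num .] }  — reduce
  I8: { [L → . T / X], [L → . T L], [L → T / . X], [T → . L], [T → . c], [X → . / T], [X → . L /], [X → . L], [X → . c num num] }  — shift
  I9: { [L → T L .], [T → L .] }  — 2 reduces
  I10: { [T → c .] }  — reduce
  I11: { [L → T / X .] }  — reduce
  I12: { [X → L / .] }  — reduce
  I13: { [T → L .] }  — reduce
  I14: { [L → . T / X], [L → . T L], [L → T . / X], [L → T . L], [T → . L], [T → . c], [X → / T .] }  — shift, reduce

I2 contains reduce items [T → L .], [X → L .] and shift item [X → L . /] — shift-reduce conflict.
I5 contains reduce item [T → c .] and shift item [X → c . num num] — shift-reduce conflict.
I14 contains reduce item [X → / T .] and shift items [L → T . / X], [T → . c] — shift-reduce conflict.

Answer: Yes — I2: [T → L .] vs [X → L . /]; I5: [T → c .] vs [X → c . num num]; I14: [X → / T .] vs [L → T . / X]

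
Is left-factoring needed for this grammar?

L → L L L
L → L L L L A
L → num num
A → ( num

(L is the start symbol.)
Yes, L has productions with common prefix 'L L L'

Left-factoring is needed when two productions for the same non-terminal
share a common prefix on the right-hand side.

Productions for L:
  L → L L L
  L → L L L L A
  L → num num

Found common prefix 'L L L' in productions for L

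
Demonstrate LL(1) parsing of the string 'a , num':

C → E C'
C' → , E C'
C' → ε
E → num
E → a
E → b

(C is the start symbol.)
LL(1) parsing maintains a stack (initially the start symbol over $) and the input. At each step: if the stack top is a terminal, match it against the current input token; if it is a non-terminal N, replace it with the RHS of M[N, lookahead] (the unique production whose predict set contains the lookahead).

Stack is shown with the top on the left.

Stack     Input      Action
---------------------------
C $       a , num $  output C → E C'
E C' $    a , num $  output E → a
a C' $    a , num $  match 'a'
C' $      , num $    output C' → , E C'
, E C' $  , num $    match ','
E C' $    num $      output E → num
num C' $  num $      match 'num'
C' $      $          output C' → ε
$         $          accept

The string is accepted.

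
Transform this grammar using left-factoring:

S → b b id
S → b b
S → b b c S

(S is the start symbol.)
Left-factoring transforms A → αβ₁ | αβ₂ into A → αA' and A' → β₁ | β₂
(α is the longest common prefix among the alternatives). Repeat until
no nonterminal has two alternatives with a common prefix.

Round 1: S has alternatives sharing prefix 'b b'. Introduce S': S → b b S'
  Add: S' → id
  Add: S' → ε
  Add: S' → c S

No remaining common prefixes — done.

Resulting grammar:
S → b b S'
S' → id
S' → ε
S' → c S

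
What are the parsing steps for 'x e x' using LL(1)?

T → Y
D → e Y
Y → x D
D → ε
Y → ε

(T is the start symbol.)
Stack is shown with the top on the left.

Stack  Input    Action
----------------------
T $    x e x $  output T → Y
Y $    x e x $  output Y → x D
x D $  x e x $  match 'x'
D $    e x $    output D → e Y
e Y $  e x $    match 'e'
Y $    x $      output Y → x D
x D $  x $      match 'x'
D $    $        output D → ε
$      $        accept

The string is accepted.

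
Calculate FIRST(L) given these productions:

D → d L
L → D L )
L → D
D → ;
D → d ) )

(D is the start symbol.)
To compute FIRST(L), examine every production with L on the left-hand side, reading each right-hand side left to right until a non-nullable symbol is reached.

FIRST sets of the other non-terminals involved (by the same procedure, iterated to a fixed point):
  FIRST(D) = { ';', 'd' }

From L → D L ):
  - D is a non-terminal: add FIRST(D) \ {ε} = { ';', 'd' }
    D is not nullable, so stop
From L → D:
  - D is a non-terminal: add FIRST(D) \ {ε} = { ';', 'd' }
    D is not nullable, so stop

Collecting: FIRST(L) = { ';', 'd' }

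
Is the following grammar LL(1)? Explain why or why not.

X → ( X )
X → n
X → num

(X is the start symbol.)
For X:
  PREDICT(X → '(' X ')') = { '(' }
  PREDICT(X → n) = { 'n' }
  PREDICT(X → num) = { 'num' }

All predict sets are disjoint. The grammar IS LL(1).

Answer: Yes, the grammar is LL(1).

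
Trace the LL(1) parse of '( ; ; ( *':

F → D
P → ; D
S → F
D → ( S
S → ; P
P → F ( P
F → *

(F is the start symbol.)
LL(1) parsing maintains a stack (initially the start symbol over $) and the input. At each step: if the stack top is a terminal, match it against the current input token; if it is a non-terminal N, replace it with the RHS of M[N, lookahead] (the unique production whose predict set contains the lookahead).

Stack is shown with the top on the left.

Stack  Input        Action
--------------------------
F $    ( ; ; ( * $  output F → D
D $    ( ; ; ( * $  output D → ( S
( S $  ( ; ; ( * $  match '('
S $    ; ; ( * $    output S → ; P
; P $  ; ; ( * $    match ';'
P $    ; ( * $      output P → ; D
; D $  ; ( * $      match ';'
D $    ( * $        output D → ( S
( S $  ( * $        match '('
S $    * $          output S → F
F $    * $          output F → *
* $    * $          match '*'
$      $            accept

The string is accepted.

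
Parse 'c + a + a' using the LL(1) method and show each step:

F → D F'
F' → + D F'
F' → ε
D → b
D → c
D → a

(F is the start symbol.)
LL(1) parsing maintains a stack (initially the start symbol over $) and the input. At each step: if the stack top is a terminal, match it against the current input token; if it is a non-terminal N, replace it with the RHS of M[N, lookahead] (the unique production whose predict set contains the lookahead).

Stack is shown with the top on the left.

Stack     Input        Action
-----------------------------
F $       c + a + a $  output F → D F'
D F' $    c + a + a $  output D → c
c F' $    c + a + a $  match 'c'
F' $      + a + a $    output F' → + D F'
+ D F' $  + a + a $    match '+'
D F' $    a + a $      output D → a
a F' $    a + a $      match 'a'
F' $      + a $        output F' → + D F'
+ D F' $  + a $        match '+'
D F' $    a $          output D → a
a F' $    a $          match 'a'
F' $      $            output F' → ε
$         $            accept

The string is accepted.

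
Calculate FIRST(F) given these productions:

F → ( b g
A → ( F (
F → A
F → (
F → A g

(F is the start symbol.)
{ '(' }

To compute FIRST(F), examine every production with F on the left-hand side, reading each right-hand side left to right until a non-nullable symbol is reached.

FIRST sets of the other non-terminals involved (by the same procedure, iterated to a fixed point):
  FIRST(A) = { '(' }

From F → ( b g:
  - '(' is a terminal: add '(' and stop
From F → A:
  - A is a non-terminal: add FIRST(A) \ {ε} = { '(' }
    A is not nullable, so stop
From F → (:
  - '(' is a terminal: add '(' and stop
From F → A g:
  - A is a non-terminal: add FIRST(A) \ {ε} = { '(' }
    A is not nullable, so stop

Collecting: FIRST(F) = { '(' }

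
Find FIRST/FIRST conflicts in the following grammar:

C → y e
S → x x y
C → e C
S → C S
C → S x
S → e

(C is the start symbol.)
Yes. C → y e / C → S x on { 'y' }; C → e C / C → S x on { 'e' }; S → x x y / S → C S on { 'x' }; S → C S / S → e on { 'e' }

FIRST sets of the non-terminals at (or reachable through a nullable prefix from) the front of some alternative:
  FIRST(S) = { 'e', 'x', 'y' }
  FIRST(C) = { 'e', 'x', 'y' }

Productions for C:
  C → y e: FIRST = { 'y' }
  C → e C: FIRST = { 'e' }
  C → S x: FIRST = { 'e', 'x', 'y' }
Productions for S:
  S → x x y: FIRST = { 'x' }
  S → C S: FIRST = { 'e', 'x', 'y' }
  S → e: FIRST = { 'e' }

Conflict for C: C → y e and C → S x
  Overlap: { 'y' }
Conflict for C: C → e C and C → S x
  Overlap: { 'e' }
Conflict for S: S → x x y and S → C S
  Overlap: { 'x' }
Conflict for S: S → C S and S → e
  Overlap: { 'e' }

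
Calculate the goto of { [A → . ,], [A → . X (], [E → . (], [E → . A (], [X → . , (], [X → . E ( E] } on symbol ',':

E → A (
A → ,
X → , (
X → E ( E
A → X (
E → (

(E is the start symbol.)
{ [A → , .], [X → , . (] }

GOTO(I, ',') = CLOSURE({ [A → αX.β] : [A → α.Xβ] ∈ I, X = ',' })

Items with dot before ',', with the dot advanced:
  [A → . ,] → [A → , .]
  [X → . , (] → [X → , . (]
Closure adds nothing (no advanced item has the dot before a non-terminal).

GOTO = { [A → , .], [X → , . (] }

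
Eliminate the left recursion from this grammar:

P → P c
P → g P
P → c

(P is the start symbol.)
P is directly left-recursive. The standard transformation for
  A → A α₁ | ... | A α_m | β₁ | ... | β_n
is
  A  → β₁ A' | ... | β_n A'
  A' → α₁ A' | ... | α_m A' | ε

P → g P becomes P → g P P'
P → c becomes P → c P'
P → P c becomes P' → c P'
Add P' → ε

Resulting grammar:
P → g P P'
P → c P'
P' → c P'
P' → ε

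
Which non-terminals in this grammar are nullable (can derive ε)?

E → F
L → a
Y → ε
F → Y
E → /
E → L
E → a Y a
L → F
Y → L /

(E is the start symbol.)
ε-productions: Y → ε
So Y is immediately nullable.
F → Y: every symbol on the right is nullable, so F is nullable too.
L → F: every symbol on the right is nullable, so L is nullable too.
E → F: every symbol on the right is nullable, so E is nullable too.
Every non-terminal is now nullable.
Nullable = { 'E', 'F', 'L', 'Y' }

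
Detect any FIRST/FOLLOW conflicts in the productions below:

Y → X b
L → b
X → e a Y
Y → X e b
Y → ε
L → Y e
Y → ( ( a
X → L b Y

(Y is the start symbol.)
Yes. Y → X b with FOLLOW(Y) on { 'b', 'e' }; Y → X e b with FOLLOW(Y) on { 'b', 'e' }

A FIRST/FOLLOW conflict occurs when a non-terminal N has a nullable alternative N → β (β ⇒* ε) and another alternative N → α with FIRST(α) ∩ FOLLOW(N) ≠ ∅: on such a lookahead the parser cannot decide between expanding α and letting N vanish via β.

Nullable non-terminals: Y.
FIRST sets used below: FIRST(X) = { '(', 'b', 'e' }

Y: nullable alternative(s) Y → ε; FOLLOW(Y) = { $, 'b', 'e' }
  Y → X b: FIRST \ {ε} = { '(', 'b', 'e' } — overlaps FOLLOW(Y) on { 'b', 'e' }: CONFLICT
  Y → X e b: FIRST \ {ε} = { '(', 'b', 'e' } — overlaps FOLLOW(Y) on { 'b', 'e' }: CONFLICT
  Y → ε: FIRST \ {ε} = { } — this is the only nullable alternative, skip
  Y → ( ( a: FIRST \ {ε} = { '(' } — disjoint from FOLLOW(Y)

L, X have no nullable alternative, so no FIRST/FOLLOW check is needed there.

So the grammar has 2 FIRST/FOLLOW conflicts (marked CONFLICT above).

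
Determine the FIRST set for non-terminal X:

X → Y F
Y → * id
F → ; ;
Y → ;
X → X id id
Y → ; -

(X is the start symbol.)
{ '*', ';' }

To compute FIRST(X), examine every production with X on the left-hand side, reading each right-hand side left to right until a non-nullable symbol is reached.

FIRST sets of the other non-terminals involved (by the same procedure, iterated to a fixed point):
  FIRST(Y) = { '*', ';' }

From X → Y F:
  - Y is a non-terminal: add FIRST(Y) \ {ε} = { '*', ';' }
    Y is not nullable, so stop
From X → X id id:
  - X is the symbol being defined: contributes nothing new
    X is not nullable, so stop

Collecting: FIRST(X) = { '*', ';' }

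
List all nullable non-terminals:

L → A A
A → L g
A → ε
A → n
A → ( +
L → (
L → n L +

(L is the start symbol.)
A non-terminal is nullable if it can derive ε (the empty string): either it has an ε-production, or it has a production whose right-hand side consists entirely of nullable non-terminals.

ε-productions: A → ε
So A is immediately nullable.
L → A A: every symbol on the right is nullable, so L is nullable too.
Every non-terminal is now nullable.
Nullable = { 'A', 'L' }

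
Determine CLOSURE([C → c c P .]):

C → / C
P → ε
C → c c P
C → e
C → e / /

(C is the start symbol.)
Start with: [C → c c P .]
The dot is at the end, so nothing is added.

CLOSURE = { [C → c c P .] }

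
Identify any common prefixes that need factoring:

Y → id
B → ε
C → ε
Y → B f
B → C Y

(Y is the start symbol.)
No, left-factoring is not needed

Left-factoring is needed when two productions for the same non-terminal
share a common prefix on the right-hand side.

Productions for Y:
  Y → id
  Y → B f
Productions for B:
  B → ε
  B → C Y

No common prefixes found.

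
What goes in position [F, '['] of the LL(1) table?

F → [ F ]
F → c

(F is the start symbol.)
F → [ F ]

To find M[F, '['], we find productions for F where '[' is in the predict set (PREDICT(N → α) = (FIRST(α) \ {ε}) ∪ (FOLLOW(N) if α ⇒* ε)).

F → [ F ]: PREDICT = { '[' }
  '[' is in predict set, so this production goes in M[F, '[']
F → c: PREDICT = { 'c' }

M[F, '['] = F → [ F ]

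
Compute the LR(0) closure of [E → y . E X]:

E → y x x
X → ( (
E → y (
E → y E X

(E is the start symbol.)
{ [E → . y (], [E → . y E X], [E → . y x x], [E → y . E X] }

To compute CLOSURE, for each item [A → α.Bβ] where B is a non-terminal, add [B → .γ] for all productions B → γ; repeat for the newly added items until nothing changes.

Start with: [E → y . E X]
  [E → y . E X] has the dot before E: add [E → . y x x], [E → . y (], [E → . y E X]
No further items can be added.

CLOSURE = { [E → . y (], [E → . y E X], [E → . y x x], [E → y . E X] }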